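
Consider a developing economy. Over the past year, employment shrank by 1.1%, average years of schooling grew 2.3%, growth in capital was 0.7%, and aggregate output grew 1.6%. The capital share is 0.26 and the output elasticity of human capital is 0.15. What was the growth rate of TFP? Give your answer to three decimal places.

TFP growth was 1.722%.

Labor's share = 1 − 0.26 − 0.15 = 0.59.
Capital: 0.26 × 0.7 = 0.182 pp.
Average years of schooling: 0.15 × 2.3 = 0.345 pp.
Employment: 0.59 × (-1.1) = -0.649 pp.
TFP growth = 1.6 + 0.122 = 1.722%.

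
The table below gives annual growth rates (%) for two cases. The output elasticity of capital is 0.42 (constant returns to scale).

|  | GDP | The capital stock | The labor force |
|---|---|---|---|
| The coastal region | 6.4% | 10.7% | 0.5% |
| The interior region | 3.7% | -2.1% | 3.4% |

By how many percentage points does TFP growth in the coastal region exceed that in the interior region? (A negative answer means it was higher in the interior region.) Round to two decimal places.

Labor's share = 1 − 0.42 = 0.58.
The coastal region: TFP = 6.4 − 4.494 − 0.29 = 1.616%.
The interior region: TFP = 3.7 + 0.882 − 1.972 = 2.61%.
Difference = 1.616 − (2.61) = -0.994 pp.

-0.99 percentage points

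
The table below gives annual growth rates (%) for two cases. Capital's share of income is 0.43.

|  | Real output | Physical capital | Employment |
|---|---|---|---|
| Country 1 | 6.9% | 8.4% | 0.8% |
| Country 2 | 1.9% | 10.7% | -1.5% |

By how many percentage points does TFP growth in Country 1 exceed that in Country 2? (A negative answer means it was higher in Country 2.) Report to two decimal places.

Labor's share = 1 − 0.43 = 0.57.
Country 1: TFP = 6.9 − 3.612 − 0.456 = 2.832%.
Country 2: TFP = 1.9 − 4.601 + 0.855 = -1.846%.
Difference = 2.832 − (-1.846) = 4.678 pp.

4.68 percentage points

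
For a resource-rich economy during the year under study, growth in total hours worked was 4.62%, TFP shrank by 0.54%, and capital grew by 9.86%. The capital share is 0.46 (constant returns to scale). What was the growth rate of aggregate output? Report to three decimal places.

Aggregate output grew 6.490%.

Labor's share = 1 − 0.46 = 0.54.
Capital: 0.46 × 9.86 = 4.5356 pp.
Total hours worked: 0.54 × 4.62 = 2.4948 pp.
Output growth = -0.54 + 7.0304 = 6.4904%.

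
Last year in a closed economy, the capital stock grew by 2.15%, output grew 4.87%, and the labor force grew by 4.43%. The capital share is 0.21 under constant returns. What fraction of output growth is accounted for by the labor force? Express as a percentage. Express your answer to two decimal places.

Labor's share = 1 − 0.21 = 0.79.
The labor force contributed 0.79 × 4.43 = 3.4997 pp.
Share of growth = 3.4997 / 4.87 × 100 = 71.8624%.

71.86%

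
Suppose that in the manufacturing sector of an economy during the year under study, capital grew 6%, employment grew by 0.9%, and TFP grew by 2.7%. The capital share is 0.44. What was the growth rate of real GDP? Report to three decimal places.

5.844%

Labor's share = 1 − 0.44 = 0.56.
Capital: 0.44 × 6 = 2.64 pp.
Employment: 0.56 × 0.9 = 0.504 pp.
Output growth = 2.7 + 3.144 = 5.844%.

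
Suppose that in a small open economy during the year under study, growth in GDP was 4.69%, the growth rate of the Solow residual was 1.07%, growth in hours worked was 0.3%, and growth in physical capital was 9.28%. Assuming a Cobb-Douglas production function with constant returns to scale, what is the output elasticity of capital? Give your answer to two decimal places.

gY = gA + α·gK + (1−α)·gL, so gY − gA − gL = α(gK − gL).
4.69 − 1.07 − 0.3 = α × (9.28 − 0.3).
3.32 = 8.98 α, so α = 0.3697.

0.37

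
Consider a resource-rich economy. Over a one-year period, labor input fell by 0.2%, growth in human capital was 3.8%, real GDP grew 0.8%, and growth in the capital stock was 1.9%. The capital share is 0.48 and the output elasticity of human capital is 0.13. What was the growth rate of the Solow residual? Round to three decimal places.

-0.528%

Labor's share = 1 − 0.48 − 0.13 = 0.39.
The capital stock: 0.48 × 1.9 = 0.912 pp.
Human capital: 0.13 × 3.8 = 0.494 pp.
Labor input: 0.39 × (-0.2) = -0.078 pp.
TFP growth = 0.8 − 1.328 = -0.528%.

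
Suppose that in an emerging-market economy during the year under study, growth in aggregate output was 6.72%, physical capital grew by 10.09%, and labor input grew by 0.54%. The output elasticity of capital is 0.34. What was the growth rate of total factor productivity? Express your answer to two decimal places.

2.93%

Labor's share = 1 − 0.34 = 0.66.
Physical capital: 0.34 × 10.09 = 3.4306 pp.
Labor input: 0.66 × 0.54 = 0.3564 pp.
TFP growth = 6.72 − 3.787 = 2.933%.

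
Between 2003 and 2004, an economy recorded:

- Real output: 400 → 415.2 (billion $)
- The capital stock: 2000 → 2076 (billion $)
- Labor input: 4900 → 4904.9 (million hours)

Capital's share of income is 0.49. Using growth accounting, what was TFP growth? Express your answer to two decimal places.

Real output growth = (415.2 − 400) / 400 = 3.8%.
The capital stock growth = (2076 − 2000) / 2000 = 3.8%.
Labor input growth = (4904.9 − 4900) / 4900 = 0.1%.
Labor's share = 1 − 0.49 = 0.51.
The capital stock: 0.49 × 3.8 = 1.862 pp.
Labor input: 0.51 × 0.1 = 0.051 pp.
TFP growth = 3.8 − 1.913 = 1.887%.

TFP grew 1.89%.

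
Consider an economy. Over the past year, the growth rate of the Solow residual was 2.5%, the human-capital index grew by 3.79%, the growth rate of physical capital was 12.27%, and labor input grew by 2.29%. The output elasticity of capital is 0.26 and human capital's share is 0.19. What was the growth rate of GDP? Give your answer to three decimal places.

GDP grew 7.670%.

Labor's share = 1 − 0.26 − 0.19 = 0.55.
Physical capital: 0.26 × 12.27 = 3.1902 pp.
The human-capital index: 0.19 × 3.79 = 0.7201 pp.
Labor input: 0.55 × 2.29 = 1.2595 pp.
Output growth = 2.5 + 5.1698 = 7.6698%.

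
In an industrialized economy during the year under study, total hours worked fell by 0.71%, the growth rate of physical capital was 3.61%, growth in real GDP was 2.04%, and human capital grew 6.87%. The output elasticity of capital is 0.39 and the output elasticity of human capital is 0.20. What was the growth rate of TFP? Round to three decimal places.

Labor's share = 1 − 0.39 − 0.2 = 0.41.
Physical capital: 0.39 × 3.61 = 1.4079 pp.
Human capital: 0.2 × 6.87 = 1.374 pp.
Total hours worked: 0.41 × (-0.71) = -0.2911 pp.
TFP growth = 2.04 − 2.4908 = -0.4508%.

-0.451%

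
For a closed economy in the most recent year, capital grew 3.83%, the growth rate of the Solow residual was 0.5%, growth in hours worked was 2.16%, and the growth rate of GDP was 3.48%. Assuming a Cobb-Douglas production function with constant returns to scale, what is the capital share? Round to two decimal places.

0.49

gY = gA + α·gK + (1−α)·gL, so gY − gA − gL = α(gK − gL).
3.48 − 0.5 − 2.16 = α × (3.83 − 2.16).
0.82 = 1.67 α, so α = 0.491.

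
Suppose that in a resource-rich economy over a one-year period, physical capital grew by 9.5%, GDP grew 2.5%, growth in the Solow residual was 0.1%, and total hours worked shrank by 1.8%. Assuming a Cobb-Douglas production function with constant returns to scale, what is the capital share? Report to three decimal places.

gY = gA + α·gK + (1−α)·gL, so gY − gA − gL = α(gK − gL).
2.5 − 0.1 + 1.8 = α × (9.5 − (-1.8)).
4.2 = 11.3 α, so α = 0.37168.

0.372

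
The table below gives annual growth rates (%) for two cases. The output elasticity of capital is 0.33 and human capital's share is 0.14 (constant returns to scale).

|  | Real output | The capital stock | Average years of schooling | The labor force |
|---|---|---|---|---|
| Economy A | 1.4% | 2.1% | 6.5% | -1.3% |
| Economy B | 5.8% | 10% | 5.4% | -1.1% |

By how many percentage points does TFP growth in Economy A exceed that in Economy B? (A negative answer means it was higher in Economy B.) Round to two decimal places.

-1.84 percentage points

Labor's share = 1 − 0.33 − 0.14 = 0.53.
Economy A: TFP = 1.4 − 0.693 − 0.91 + 0.689 = 0.486%.
Economy B: TFP = 5.8 − 3.3 − 0.756 + 0.583 = 2.327%.
Difference = 0.486 − (2.327) = -1.841 pp.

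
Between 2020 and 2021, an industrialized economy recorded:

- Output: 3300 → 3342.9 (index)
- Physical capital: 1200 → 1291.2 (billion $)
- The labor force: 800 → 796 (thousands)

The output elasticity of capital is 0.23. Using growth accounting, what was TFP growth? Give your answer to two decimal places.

-0.06%

Output growth = (3342.9 − 3300) / 3300 = 1.3%.
Physical capital growth = (1291.2 − 1200) / 1200 = 7.6%.
The labor force growth = (796 − 800) / 800 = -0.5%.
Labor's share = 1 − 0.23 = 0.77.
Physical capital: 0.23 × 7.6 = 1.748 pp.
The labor force: 0.77 × (-0.5) = -0.385 pp.
TFP growth = 1.3 − 1.363 = -0.063%.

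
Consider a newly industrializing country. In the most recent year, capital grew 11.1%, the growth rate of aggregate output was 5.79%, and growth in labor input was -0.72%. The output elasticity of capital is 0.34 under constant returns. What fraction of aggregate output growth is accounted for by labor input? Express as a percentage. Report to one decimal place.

Labor's share = 1 − 0.34 = 0.66.
Labor input contributed 0.66 × (-0.72) = -0.4752 pp.
Share of growth = -0.4752 / 5.79 × 100 = -8.207%.

Labor input accounted for -8.2% of growth.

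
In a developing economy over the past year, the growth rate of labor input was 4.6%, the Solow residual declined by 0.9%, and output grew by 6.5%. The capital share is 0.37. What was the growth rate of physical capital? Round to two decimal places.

12.17%

Labor's share = 1 − 0.37 = 0.63.
gY = gA + 0.63×4.6 + 0.37×g.
0.37×g = 6.5 + 0.9 − 2.898 = 4.502.
g = 4.502 / 0.37 = 12.1676%.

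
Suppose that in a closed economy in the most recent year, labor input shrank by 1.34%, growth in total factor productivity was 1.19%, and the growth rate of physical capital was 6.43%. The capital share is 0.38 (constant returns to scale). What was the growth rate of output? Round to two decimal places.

2.80%

Labor's share = 1 − 0.38 = 0.62.
Physical capital: 0.38 × 6.43 = 2.4434 pp.
Labor input: 0.62 × (-1.34) = -0.8308 pp.
Output growth = 1.19 + 1.6126 = 2.8026%.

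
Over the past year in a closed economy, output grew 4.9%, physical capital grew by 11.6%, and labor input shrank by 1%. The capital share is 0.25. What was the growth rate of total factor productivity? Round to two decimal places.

Labor's share = 1 − 0.25 = 0.75.
Physical capital: 0.25 × 11.6 = 2.9 pp.
Labor input: 0.75 × (-1) = -0.75 pp.
TFP growth = 4.9 − 2.15 = 2.75%.

2.75%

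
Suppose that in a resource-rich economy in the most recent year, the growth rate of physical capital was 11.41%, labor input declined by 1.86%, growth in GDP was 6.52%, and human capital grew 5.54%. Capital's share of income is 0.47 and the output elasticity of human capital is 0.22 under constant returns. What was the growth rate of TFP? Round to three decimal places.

Labor's share = 1 − 0.47 − 0.22 = 0.31.
Physical capital: 0.47 × 11.41 = 5.3627 pp.
Human capital: 0.22 × 5.54 = 1.2188 pp.
Labor input: 0.31 × (-1.86) = -0.5766 pp.
TFP growth = 6.52 − 6.0049 = 0.5151%.

TFP growth was 0.515%.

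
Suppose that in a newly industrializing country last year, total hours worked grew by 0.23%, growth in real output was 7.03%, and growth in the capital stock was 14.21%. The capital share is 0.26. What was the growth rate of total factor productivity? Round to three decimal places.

Total factor productivity grew 3.165%.

Labor's share = 1 − 0.26 = 0.74.
The capital stock: 0.26 × 14.21 = 3.6946 pp.
Total hours worked: 0.74 × 0.23 = 0.1702 pp.
TFP growth = 7.03 − 3.8648 = 3.1652%.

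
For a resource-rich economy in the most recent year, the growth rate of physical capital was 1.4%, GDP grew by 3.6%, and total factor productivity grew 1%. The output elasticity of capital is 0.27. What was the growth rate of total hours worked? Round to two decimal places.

Labor's share = 1 − 0.27 = 0.73.
gY = gA + 0.27×1.4 + 0.73×g.
0.73×g = 3.6 − 1 − 0.378 = 2.222.
g = 2.222 / 0.73 = 3.0438%.

3.04%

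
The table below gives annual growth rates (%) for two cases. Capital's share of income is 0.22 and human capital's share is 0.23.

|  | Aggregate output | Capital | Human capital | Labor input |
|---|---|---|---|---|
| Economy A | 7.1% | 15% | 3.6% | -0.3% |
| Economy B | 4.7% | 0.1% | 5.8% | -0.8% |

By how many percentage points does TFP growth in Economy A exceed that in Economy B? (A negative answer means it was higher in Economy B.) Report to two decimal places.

-0.65 percentage points

Labor's share = 1 − 0.22 − 0.23 = 0.55.
Economy A: TFP = 7.1 − 3.3 − 0.828 + 0.165 = 3.137%.
Economy B: TFP = 4.7 − 0.022 − 1.334 + 0.44 = 3.784%.
Difference = 3.137 − (3.784) = -0.647 pp.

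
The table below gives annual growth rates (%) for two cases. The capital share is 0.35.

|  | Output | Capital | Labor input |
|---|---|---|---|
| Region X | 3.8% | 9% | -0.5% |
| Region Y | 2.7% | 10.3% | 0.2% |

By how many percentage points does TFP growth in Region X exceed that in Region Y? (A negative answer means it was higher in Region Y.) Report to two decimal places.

Labor's share = 1 − 0.35 = 0.65.
Region X: TFP = 3.8 − 3.15 + 0.325 = 0.975%.
Region Y: TFP = 2.7 − 3.605 − 0.13 = -1.035%.
Difference = 0.975 − (-1.035) = 2.01 pp.

2.01 percentage points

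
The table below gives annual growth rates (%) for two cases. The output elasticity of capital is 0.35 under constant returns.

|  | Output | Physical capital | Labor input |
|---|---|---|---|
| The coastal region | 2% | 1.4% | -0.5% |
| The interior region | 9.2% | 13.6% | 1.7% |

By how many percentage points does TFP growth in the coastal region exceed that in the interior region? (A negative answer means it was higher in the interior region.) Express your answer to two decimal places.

Labor's share = 1 − 0.35 = 0.65.
The coastal region: TFP = 2 − 0.49 + 0.325 = 1.835%.
The interior region: TFP = 9.2 − 4.76 − 1.105 = 3.335%.
Difference = 1.835 − (3.335) = -1.5 pp.

-1.50 percentage points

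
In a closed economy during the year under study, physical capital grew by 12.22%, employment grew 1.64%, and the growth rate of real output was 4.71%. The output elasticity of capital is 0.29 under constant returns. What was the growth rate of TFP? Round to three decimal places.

Labor's share = 1 − 0.29 = 0.71.
Physical capital: 0.29 × 12.22 = 3.5438 pp.
Employment: 0.71 × 1.64 = 1.1644 pp.
TFP growth = 4.71 − 4.7082 = 0.0018%.

0.002%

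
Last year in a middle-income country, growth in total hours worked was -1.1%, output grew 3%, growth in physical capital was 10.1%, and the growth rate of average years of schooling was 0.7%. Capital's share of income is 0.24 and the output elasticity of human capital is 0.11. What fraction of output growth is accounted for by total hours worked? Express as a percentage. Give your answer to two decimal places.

Labor's share = 1 − 0.24 − 0.11 = 0.65.
Total hours worked contributed 0.65 × (-1.1) = -0.715 pp.
Share of growth = -0.715 / 3 × 100 = -23.8333%.

-23.83%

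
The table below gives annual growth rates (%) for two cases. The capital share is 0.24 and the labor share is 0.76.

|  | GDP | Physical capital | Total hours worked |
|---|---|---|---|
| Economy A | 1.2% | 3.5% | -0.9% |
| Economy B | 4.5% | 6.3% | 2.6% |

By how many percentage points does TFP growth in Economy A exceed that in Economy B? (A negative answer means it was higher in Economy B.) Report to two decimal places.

Labor's share = 1 − 0.24 = 0.76.
Economy A: TFP = 1.2 − 0.84 + 0.684 = 1.044%.
Economy B: TFP = 4.5 − 1.512 − 1.976 = 1.012%.
Difference = 1.044 − (1.012) = 0.032 pp.

0.03 percentage points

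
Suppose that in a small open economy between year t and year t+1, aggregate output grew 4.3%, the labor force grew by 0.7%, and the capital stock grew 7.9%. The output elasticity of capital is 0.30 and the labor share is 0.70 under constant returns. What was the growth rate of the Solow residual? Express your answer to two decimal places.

Labor's share = 1 − 0.3 = 0.7.
The capital stock: 0.3 × 7.9 = 2.37 pp.
The labor force: 0.7 × 0.7 = 0.49 pp.
TFP growth = 4.3 − 2.86 = 1.44%.

The Solow residual growth was 1.44%.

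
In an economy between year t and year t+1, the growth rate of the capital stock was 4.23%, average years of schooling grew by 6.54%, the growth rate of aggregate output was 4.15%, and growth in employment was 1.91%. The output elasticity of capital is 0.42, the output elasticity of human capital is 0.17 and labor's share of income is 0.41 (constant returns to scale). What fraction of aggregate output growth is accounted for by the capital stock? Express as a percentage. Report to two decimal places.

The capital stock contributed 0.42 × 4.23 = 1.7766 pp.
Share of growth = 1.7766 / 4.15 × 100 = 42.8096%.

The capital stock accounted for 42.81% of growth.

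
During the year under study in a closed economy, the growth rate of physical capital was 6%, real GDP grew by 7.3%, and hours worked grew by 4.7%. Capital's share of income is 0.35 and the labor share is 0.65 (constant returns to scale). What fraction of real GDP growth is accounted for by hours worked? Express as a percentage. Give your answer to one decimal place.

Hours worked accounted for 41.8% of growth.

Labor's share = 1 − 0.35 = 0.65.
Hours worked contributed 0.65 × 4.7 = 3.055 pp.
Share of growth = 3.055 / 7.3 × 100 = 41.849%.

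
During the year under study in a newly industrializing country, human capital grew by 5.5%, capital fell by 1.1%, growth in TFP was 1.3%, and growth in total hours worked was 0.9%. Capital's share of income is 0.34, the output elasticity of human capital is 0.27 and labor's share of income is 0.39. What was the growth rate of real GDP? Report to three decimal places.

Labor's share = 1 − 0.34 − 0.27 = 0.39.
Capital: 0.34 × (-1.1) = -0.374 pp.
Human capital: 0.27 × 5.5 = 1.485 pp.
Total hours worked: 0.39 × 0.9 = 0.351 pp.
Output growth = 1.3 + 1.462 = 2.762%.

2.762%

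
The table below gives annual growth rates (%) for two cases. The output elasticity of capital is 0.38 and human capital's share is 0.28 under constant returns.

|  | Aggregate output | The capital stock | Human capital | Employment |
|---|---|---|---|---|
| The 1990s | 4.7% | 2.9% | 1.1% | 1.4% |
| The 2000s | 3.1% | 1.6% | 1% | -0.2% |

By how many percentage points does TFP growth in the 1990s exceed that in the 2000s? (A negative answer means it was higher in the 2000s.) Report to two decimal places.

0.53 percentage points

Labor's share = 1 − 0.38 − 0.28 = 0.34.
The 1990s: TFP = 4.7 − 1.102 − 0.308 − 0.476 = 2.814%.
The 2000s: TFP = 3.1 − 0.608 − 0.28 + 0.068 = 2.28%.
Difference = 2.814 − (2.28) = 0.534 pp.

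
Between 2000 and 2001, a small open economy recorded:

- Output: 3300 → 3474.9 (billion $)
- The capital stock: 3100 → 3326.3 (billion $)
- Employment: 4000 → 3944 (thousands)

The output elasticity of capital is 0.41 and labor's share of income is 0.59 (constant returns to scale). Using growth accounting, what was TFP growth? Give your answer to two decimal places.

3.13%

Output growth = (3474.9 − 3300) / 3300 = 5.3%.
The capital stock growth = (3326.3 − 3100) / 3100 = 7.3%.
Employment growth = (3944 − 4000) / 4000 = -1.4%.
Labor's share = 1 − 0.41 = 0.59.
The capital stock: 0.41 × 7.3 = 2.993 pp.
Employment: 0.59 × (-1.4) = -0.826 pp.
TFP growth = 5.3 − 2.167 = 3.133%.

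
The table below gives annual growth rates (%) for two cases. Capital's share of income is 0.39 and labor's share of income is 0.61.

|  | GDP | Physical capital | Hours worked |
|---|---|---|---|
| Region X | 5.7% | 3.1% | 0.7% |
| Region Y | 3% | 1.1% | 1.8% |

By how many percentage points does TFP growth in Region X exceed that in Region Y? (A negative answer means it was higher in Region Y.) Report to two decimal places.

Labor's share = 1 − 0.39 = 0.61.
Region X: TFP = 5.7 − 1.209 − 0.427 = 4.064%.
Region Y: TFP = 3 − 0.429 − 1.098 = 1.473%.
Difference = 4.064 − (1.473) = 2.591 pp.

2.59 percentage points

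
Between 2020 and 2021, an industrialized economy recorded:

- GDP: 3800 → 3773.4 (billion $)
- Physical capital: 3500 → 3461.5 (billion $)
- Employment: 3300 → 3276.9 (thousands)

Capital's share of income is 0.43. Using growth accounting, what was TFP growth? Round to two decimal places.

0.17%

GDP growth = (3773.4 − 3800) / 3800 = -0.7%.
Physical capital growth = (3461.5 − 3500) / 3500 = -1.1%.
Employment growth = (3276.9 − 3300) / 3300 = -0.7%.
Labor's share = 1 − 0.43 = 0.57.
Physical capital: 0.43 × (-1.1) = -0.473 pp.
Employment: 0.57 × (-0.7) = -0.399 pp.
TFP growth = -0.7 + 0.872 = 0.172%.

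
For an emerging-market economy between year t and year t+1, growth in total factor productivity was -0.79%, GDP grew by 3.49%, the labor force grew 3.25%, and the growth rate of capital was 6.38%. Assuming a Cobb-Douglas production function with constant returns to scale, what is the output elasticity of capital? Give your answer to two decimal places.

gY = gA + α·gK + (1−α)·gL, so gY − gA − gL = α(gK − gL).
3.49 + 0.79 − 3.25 = α × (6.38 − 3.25).
1.03 = 3.13 α, so α = 0.3291.

α = 0.33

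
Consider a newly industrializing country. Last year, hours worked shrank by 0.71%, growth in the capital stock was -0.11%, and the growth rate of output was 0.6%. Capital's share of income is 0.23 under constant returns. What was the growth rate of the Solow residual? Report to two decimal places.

The Solow residual grew 1.17%.

Labor's share = 1 − 0.23 = 0.77.
The capital stock: 0.23 × (-0.11) = -0.0253 pp.
Hours worked: 0.77 × (-0.71) = -0.5467 pp.
TFP growth = 0.6 + 0.572 = 1.172%.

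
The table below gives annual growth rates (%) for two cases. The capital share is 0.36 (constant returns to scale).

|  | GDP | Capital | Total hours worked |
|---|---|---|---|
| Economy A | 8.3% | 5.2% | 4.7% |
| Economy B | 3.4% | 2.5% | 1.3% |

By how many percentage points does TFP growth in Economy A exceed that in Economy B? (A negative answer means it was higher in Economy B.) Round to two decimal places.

Labor's share = 1 − 0.36 = 0.64.
Economy A: TFP = 8.3 − 1.872 − 3.008 = 3.42%.
Economy B: TFP = 3.4 − 0.9 − 0.832 = 1.668%.
Difference = 3.42 − (1.668) = 1.752 pp.

1.75 percentage points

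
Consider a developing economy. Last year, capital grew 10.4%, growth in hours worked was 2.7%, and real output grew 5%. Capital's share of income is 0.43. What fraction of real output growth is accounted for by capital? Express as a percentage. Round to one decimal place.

Capital contributed 0.43 × 10.4 = 4.472 pp.
Share of growth = 4.472 / 5 × 100 = 89.44%.

89.4%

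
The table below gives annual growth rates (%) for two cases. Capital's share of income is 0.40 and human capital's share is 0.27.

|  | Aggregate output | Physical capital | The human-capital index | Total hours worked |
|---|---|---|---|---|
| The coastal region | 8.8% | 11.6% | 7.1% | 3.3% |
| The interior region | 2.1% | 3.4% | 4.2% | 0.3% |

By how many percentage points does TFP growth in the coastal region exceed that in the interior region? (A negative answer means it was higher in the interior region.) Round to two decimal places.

Labor's share = 1 − 0.4 − 0.27 = 0.33.
The coastal region: TFP = 8.8 − 4.64 − 1.917 − 1.089 = 1.154%.
The interior region: TFP = 2.1 − 1.36 − 1.134 − 0.099 = -0.493%.
Difference = 1.154 − (-0.493) = 1.647 pp.

1.65 percentage points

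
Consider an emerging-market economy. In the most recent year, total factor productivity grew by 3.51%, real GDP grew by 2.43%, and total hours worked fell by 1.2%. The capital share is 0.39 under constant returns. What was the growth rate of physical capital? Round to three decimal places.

-0.892%

Labor's share = 1 − 0.39 = 0.61.
gY = gA + 0.61×(-1.2) + 0.39×g.
0.39×g = 2.43 − 3.51 + 0.732 = -0.348.
g = -0.348 / 0.39 = -0.89231%.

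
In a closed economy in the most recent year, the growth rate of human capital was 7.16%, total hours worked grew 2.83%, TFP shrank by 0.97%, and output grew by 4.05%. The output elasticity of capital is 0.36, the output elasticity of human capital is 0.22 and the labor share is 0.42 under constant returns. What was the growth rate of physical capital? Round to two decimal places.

Labor's share = 1 − 0.36 − 0.22 = 0.42.
gY = gA + 0.22×7.16 + 0.42×2.83 + 0.36×g.
0.36×g = 4.05 + 0.97 − 2.7638 = 2.2562.
g = 2.2562 / 0.36 = 6.2672%.

Physical capital grew 6.27%.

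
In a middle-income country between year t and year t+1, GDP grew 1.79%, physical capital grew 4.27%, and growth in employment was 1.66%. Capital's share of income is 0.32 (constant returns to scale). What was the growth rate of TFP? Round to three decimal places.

Labor's share = 1 − 0.32 = 0.68.
Physical capital: 0.32 × 4.27 = 1.3664 pp.
Employment: 0.68 × 1.66 = 1.1288 pp.
TFP growth = 1.79 − 2.4952 = -0.7052%.

-0.705%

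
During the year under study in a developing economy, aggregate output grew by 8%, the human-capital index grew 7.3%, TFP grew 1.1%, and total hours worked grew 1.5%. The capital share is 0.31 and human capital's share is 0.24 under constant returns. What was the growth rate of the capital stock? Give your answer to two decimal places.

The capital stock growth was 14.43%.

Labor's share = 1 − 0.31 − 0.24 = 0.45.
gY = gA + 0.24×7.3 + 0.45×1.5 + 0.31×g.
0.31×g = 8 − 1.1 − 2.427 = 4.473.
g = 4.473 / 0.31 = 14.429%.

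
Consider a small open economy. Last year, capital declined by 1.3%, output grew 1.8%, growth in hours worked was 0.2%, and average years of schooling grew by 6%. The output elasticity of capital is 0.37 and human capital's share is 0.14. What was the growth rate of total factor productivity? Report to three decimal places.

Labor's share = 1 − 0.37 − 0.14 = 0.49.
Capital: 0.37 × (-1.3) = -0.481 pp.
Average years of schooling: 0.14 × 6 = 0.84 pp.
Hours worked: 0.49 × 0.2 = 0.098 pp.
TFP growth = 1.8 − 0.457 = 1.343%.

1.343%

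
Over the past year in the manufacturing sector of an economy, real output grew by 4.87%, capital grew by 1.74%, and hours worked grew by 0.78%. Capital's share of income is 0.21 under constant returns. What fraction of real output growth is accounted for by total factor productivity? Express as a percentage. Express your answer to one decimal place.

Labor's share = 1 − 0.21 = 0.79.
Capital: 0.21 × 1.74 = 0.3654 pp.
Hours worked: 0.79 × 0.78 = 0.6162 pp.
TFP growth = 4.87 − 0.9816 = 3.8884%.
TFP share of growth = 3.8884 / 4.87 × 100 = 79.844%.

79.8%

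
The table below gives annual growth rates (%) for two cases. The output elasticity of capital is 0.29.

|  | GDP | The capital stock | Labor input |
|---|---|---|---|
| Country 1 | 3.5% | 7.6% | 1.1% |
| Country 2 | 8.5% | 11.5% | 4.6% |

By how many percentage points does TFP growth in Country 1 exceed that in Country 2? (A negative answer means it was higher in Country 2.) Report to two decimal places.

-1.38 percentage points

Labor's share = 1 − 0.29 = 0.71.
Country 1: TFP = 3.5 − 2.204 − 0.781 = 0.515%.
Country 2: TFP = 8.5 − 3.335 − 3.266 = 1.899%.
Difference = 0.515 − (1.899) = -1.384 pp.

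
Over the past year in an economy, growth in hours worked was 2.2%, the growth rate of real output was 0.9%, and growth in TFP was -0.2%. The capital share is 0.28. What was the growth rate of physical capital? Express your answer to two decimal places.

-1.73%

Labor's share = 1 − 0.28 = 0.72.
gY = gA + 0.72×2.2 + 0.28×g.
0.28×g = 0.9 + 0.2 − 1.584 = -0.484.
g = -0.484 / 0.28 = -1.7286%.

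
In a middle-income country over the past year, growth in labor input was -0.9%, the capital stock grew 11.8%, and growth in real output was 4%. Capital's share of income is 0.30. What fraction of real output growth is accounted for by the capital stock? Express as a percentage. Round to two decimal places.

The capital stock accounted for 88.50% of growth.

The capital stock contributed 0.3 × 11.8 = 3.54 pp.
Share of growth = 3.54 / 4 × 100 = 88.5%.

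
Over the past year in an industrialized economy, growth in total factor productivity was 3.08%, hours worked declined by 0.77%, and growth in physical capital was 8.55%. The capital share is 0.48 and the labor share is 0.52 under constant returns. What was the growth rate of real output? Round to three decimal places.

Real output growth was 6.784%.

Labor's share = 1 − 0.48 = 0.52.
Physical capital: 0.48 × 8.55 = 4.104 pp.
Hours worked: 0.52 × (-0.77) = -0.4004 pp.
Output growth = 3.08 + 3.7036 = 6.7836%.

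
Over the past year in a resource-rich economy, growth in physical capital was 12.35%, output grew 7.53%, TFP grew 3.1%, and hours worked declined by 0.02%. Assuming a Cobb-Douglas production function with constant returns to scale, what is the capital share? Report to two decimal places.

gY = gA + α·gK + (1−α)·gL, so gY − gA − gL = α(gK − gL).
7.53 − 3.1 + 0.02 = α × (12.35 − (-0.02)).
4.45 = 12.37 α, so α = 0.3597.

α = 0.36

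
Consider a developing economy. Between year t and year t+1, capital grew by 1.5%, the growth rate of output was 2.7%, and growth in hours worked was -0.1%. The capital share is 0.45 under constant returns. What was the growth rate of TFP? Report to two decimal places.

2.08%

Labor's share = 1 − 0.45 = 0.55.
Capital: 0.45 × 1.5 = 0.675 pp.
Hours worked: 0.55 × (-0.1) = -0.055 pp.
TFP growth = 2.7 − 0.62 = 2.08%.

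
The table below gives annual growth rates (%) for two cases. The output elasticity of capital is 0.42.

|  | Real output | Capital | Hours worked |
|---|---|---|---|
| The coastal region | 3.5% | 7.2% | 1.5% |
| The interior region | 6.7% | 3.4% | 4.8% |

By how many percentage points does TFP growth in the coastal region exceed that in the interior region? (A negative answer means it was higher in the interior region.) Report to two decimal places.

-2.88 percentage points

Labor's share = 1 − 0.42 = 0.58.
The coastal region: TFP = 3.5 − 3.024 − 0.87 = -0.394%.
The interior region: TFP = 6.7 − 1.428 − 2.784 = 2.488%.
Difference = -0.394 − (2.488) = -2.882 pp.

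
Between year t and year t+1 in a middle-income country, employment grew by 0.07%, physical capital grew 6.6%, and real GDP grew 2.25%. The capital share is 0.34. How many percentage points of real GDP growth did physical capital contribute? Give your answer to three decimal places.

2.244

Contribution = share × growth = 0.34 × 6.6 = 2.244 pp.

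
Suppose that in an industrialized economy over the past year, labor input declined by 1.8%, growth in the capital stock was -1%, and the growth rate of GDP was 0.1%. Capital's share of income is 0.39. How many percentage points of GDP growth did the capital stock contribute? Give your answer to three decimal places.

-0.390

Contribution = share × growth = 0.39 × (-1) = -0.39 pp.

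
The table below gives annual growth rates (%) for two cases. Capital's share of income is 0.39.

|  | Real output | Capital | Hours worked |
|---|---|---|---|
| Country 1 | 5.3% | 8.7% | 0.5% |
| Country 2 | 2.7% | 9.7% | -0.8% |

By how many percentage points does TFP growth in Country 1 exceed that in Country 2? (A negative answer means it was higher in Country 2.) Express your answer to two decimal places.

2.20 percentage points

Labor's share = 1 − 0.39 = 0.61.
Country 1: TFP = 5.3 − 3.393 − 0.305 = 1.602%.
Country 2: TFP = 2.7 − 3.783 + 0.488 = -0.595%.
Difference = 1.602 − (-0.595) = 2.197 pp.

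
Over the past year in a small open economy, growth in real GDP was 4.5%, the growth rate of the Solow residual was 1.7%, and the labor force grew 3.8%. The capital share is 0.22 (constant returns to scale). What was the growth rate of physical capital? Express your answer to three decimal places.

Labor's share = 1 − 0.22 = 0.78.
gY = gA + 0.78×3.8 + 0.22×g.
0.22×g = 4.5 − 1.7 − 2.964 = -0.164.
g = -0.164 / 0.22 = -0.74545%.

-0.745%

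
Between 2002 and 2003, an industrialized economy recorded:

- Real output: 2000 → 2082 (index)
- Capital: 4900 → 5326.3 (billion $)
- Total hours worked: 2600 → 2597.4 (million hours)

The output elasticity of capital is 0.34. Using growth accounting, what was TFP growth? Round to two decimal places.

TFP grew 1.21%.

Real output growth = (2082 − 2000) / 2000 = 4.1%.
Capital growth = (5326.3 − 4900) / 4900 = 8.7%.
Total hours worked growth = (2597.4 − 2600) / 2600 = -0.1%.
Labor's share = 1 − 0.34 = 0.66.
Capital: 0.34 × 8.7 = 2.958 pp.
Total hours worked: 0.66 × (-0.1) = -0.066 pp.
TFP growth = 4.1 − 2.892 = 1.208%.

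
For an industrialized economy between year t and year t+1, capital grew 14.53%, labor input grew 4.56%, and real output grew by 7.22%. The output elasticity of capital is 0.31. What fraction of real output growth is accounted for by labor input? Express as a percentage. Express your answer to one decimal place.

Labor's share = 1 − 0.31 = 0.69.
Labor input contributed 0.69 × 4.56 = 3.1464 pp.
Share of growth = 3.1464 / 7.22 × 100 = 43.579%.

43.6%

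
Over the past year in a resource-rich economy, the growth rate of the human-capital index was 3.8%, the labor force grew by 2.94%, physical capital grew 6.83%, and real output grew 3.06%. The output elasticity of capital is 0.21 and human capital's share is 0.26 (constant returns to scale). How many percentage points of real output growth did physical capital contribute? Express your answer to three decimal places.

1.434 percentage points

Contribution = share × growth = 0.21 × 6.83 = 1.4343 pp.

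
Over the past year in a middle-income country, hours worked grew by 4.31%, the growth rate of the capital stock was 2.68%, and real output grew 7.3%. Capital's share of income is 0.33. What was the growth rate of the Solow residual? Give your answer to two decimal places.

Labor's share = 1 − 0.33 = 0.67.
The capital stock: 0.33 × 2.68 = 0.8844 pp.
Hours worked: 0.67 × 4.31 = 2.8877 pp.
TFP growth = 7.3 − 3.7721 = 3.5279%.

The Solow residual growth was 3.53%.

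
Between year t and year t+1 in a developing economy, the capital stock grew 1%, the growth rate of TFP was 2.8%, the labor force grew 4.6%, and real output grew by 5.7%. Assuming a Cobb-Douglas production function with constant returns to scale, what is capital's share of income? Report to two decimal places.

Capital's share of income is 0.47.

gY = gA + α·gK + (1−α)·gL, so gY − gA − gL = α(gK − gL).
5.7 − 2.8 − 4.6 = α × (1 − 4.6).
-1.7 = -3.6 α, so α = 0.4722.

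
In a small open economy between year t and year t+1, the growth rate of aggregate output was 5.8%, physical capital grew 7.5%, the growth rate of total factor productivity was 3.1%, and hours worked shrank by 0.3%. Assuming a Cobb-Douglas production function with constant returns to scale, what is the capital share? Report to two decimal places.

The capital share is 0.38.

gY = gA + α·gK + (1−α)·gL, so gY − gA − gL = α(gK − gL).
5.8 − 3.1 + 0.3 = α × (7.5 − (-0.3)).
3 = 7.8 α, so α = 0.3846.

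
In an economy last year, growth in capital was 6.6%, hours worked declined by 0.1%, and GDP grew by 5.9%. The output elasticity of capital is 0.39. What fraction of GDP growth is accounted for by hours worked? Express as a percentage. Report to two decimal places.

Hours worked accounted for -1.03% of growth.

Labor's share = 1 − 0.39 = 0.61.
Hours worked contributed 0.61 × (-0.1) = -0.061 pp.
Share of growth = -0.061 / 5.9 × 100 = -1.0339%.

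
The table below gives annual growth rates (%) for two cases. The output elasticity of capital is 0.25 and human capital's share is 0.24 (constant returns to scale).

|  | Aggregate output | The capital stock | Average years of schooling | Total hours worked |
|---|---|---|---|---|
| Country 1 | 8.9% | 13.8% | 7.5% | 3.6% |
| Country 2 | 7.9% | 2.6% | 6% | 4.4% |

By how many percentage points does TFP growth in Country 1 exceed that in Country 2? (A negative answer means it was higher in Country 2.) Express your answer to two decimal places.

-1.75 percentage points

Labor's share = 1 − 0.25 − 0.24 = 0.51.
Country 1: TFP = 8.9 − 3.45 − 1.8 − 1.836 = 1.814%.
Country 2: TFP = 7.9 − 0.65 − 1.44 − 2.244 = 3.566%.
Difference = 1.814 − (3.566) = -1.752 pp.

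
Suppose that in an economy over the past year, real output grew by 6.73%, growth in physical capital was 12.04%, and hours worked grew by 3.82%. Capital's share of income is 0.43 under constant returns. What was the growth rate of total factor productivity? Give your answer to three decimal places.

Labor's share = 1 − 0.43 = 0.57.
Physical capital: 0.43 × 12.04 = 5.1772 pp.
Hours worked: 0.57 × 3.82 = 2.1774 pp.
TFP growth = 6.73 − 7.3546 = -0.6246%.

-0.625%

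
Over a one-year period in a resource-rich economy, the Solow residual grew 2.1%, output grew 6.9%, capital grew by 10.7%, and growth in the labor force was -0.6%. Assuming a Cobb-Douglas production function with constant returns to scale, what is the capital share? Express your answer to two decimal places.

gY = gA + α·gK + (1−α)·gL, so gY − gA − gL = α(gK − gL).
6.9 − 2.1 + 0.6 = α × (10.7 − (-0.6)).
5.4 = 11.3 α, so α = 0.4779.

α = 0.48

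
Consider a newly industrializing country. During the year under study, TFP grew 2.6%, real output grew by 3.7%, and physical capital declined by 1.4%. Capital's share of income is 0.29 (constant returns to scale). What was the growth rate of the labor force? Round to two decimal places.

Labor's share = 1 − 0.29 = 0.71.
gY = gA + 0.29×(-1.4) + 0.71×g.
0.71×g = 3.7 − 2.6 + 0.406 = 1.506.
g = 1.506 / 0.71 = 2.1211%.

The labor force growth was 2.12%.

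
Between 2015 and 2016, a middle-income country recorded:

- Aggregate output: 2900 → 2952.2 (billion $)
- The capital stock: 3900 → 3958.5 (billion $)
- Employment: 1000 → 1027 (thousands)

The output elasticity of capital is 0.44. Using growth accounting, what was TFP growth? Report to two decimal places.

-0.37%

Aggregate output growth = (2952.2 − 2900) / 2900 = 1.8%.
The capital stock growth = (3958.5 − 3900) / 3900 = 1.5%.
Employment growth = (1027 − 1000) / 1000 = 2.7%.
Labor's share = 1 − 0.44 = 0.56.
The capital stock: 0.44 × 1.5 = 0.66 pp.
Employment: 0.56 × 2.7 = 1.512 pp.
TFP growth = 1.8 − 2.172 = -0.372%.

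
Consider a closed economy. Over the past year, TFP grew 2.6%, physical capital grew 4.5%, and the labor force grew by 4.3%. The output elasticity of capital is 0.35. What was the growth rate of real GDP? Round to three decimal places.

6.970%

Labor's share = 1 − 0.35 = 0.65.
Physical capital: 0.35 × 4.5 = 1.575 pp.
The labor force: 0.65 × 4.3 = 2.795 pp.
Output growth = 2.6 + 4.37 = 6.97%.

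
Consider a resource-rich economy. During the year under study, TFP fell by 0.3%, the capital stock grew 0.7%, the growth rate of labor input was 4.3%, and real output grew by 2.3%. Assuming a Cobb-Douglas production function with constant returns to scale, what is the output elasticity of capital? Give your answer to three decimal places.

0.472

gY = gA + α·gK + (1−α)·gL, so gY − gA − gL = α(gK − gL).
2.3 + 0.3 − 4.3 = α × (0.7 − 4.3).
-1.7 = -3.6 α, so α = 0.47222.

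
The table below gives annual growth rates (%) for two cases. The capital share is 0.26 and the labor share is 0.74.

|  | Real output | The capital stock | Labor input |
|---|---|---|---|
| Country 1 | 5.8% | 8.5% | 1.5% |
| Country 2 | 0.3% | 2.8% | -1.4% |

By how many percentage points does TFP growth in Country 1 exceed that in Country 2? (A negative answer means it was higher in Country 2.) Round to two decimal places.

1.87 percentage points

Labor's share = 1 − 0.26 = 0.74.
Country 1: TFP = 5.8 − 2.21 − 1.11 = 2.48%.
Country 2: TFP = 0.3 − 0.728 + 1.036 = 0.608%.
Difference = 2.48 − (0.608) = 1.872 pp.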